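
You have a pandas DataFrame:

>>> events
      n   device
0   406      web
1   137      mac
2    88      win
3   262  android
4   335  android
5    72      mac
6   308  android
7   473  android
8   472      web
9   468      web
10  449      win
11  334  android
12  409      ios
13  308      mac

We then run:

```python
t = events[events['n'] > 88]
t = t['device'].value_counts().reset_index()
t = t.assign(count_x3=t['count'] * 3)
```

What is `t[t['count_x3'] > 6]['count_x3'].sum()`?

24

filter rows where n > 88:
      n   device
0   406      web
1   137      mac
3   262  android
4   335  android
6   308  android
7   473  android
8   472      web
9   468      web
10  449      win
11  334  android
12  409      ios
13  308      mac
value_counts of device:
device
android    5
web        3
mac        2
win        1
ios        1
Name: count, dtype: int64
reset_index():
    device  count
0  android      5
1      web      3
2      mac      2
3      win      1
4      ios      1
add column count_x3 = t['count'] * 3:
    device  count  count_x3
0  android      5        15
1      web      3         9
2      mac      2         6
3      win      1         3
4      ios      1         3
filter rows where count_x3 > 6:
    device  count  count_x3
0  android      5        15
1      web      3         9
sum of column 'count_x3' → 24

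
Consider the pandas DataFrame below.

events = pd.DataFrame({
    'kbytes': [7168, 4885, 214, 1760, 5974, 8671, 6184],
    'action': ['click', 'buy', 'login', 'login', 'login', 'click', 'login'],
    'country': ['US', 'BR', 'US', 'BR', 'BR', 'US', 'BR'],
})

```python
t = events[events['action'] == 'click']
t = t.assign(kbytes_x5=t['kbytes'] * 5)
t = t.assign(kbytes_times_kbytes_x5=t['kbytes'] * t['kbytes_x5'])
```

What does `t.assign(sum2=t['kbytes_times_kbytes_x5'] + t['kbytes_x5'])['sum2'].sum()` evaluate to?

filter rows where action == 'click':
   kbytes action country
0    7168  click      US
5    8671  click      US
add column kbytes_x5 = t['kbytes'] * 5:
   kbytes action country  kbytes_x5
0    7168  click      US      35840
5    8671  click      US      43355
add column kbytes_times_kbytes_x5 = t['kbytes'] * t['kbytes_x5']:
   kbytes action country  kbytes_x5  kbytes_times_kbytes_x5
0    7168  click      US      35840               256901120
5    8671  click      US      43355               375931205
add column sum2 = t['kbytes_times_kbytes_x5'] + t['kbytes_x5']:
   kbytes action country  kbytes_x5  kbytes_times_kbytes_x5       sum2
0    7168  click      US      35840               256901120  256936960
5    8671  click      US      43355               375931205  375974560
sum of column 'sum2' → 632911520

632911520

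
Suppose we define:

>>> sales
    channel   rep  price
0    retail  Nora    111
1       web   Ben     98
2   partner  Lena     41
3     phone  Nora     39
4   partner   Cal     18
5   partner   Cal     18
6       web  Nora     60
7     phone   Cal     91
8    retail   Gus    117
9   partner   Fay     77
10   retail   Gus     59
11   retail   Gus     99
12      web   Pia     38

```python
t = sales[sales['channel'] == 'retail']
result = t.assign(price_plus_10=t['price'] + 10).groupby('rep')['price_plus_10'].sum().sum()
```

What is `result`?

426

filter rows where channel == 'retail':
   channel   rep  price
0   retail  Nora    111
8   retail   Gus    117
10  retail   Gus     59
11  retail   Gus     99
add column price_plus_10 = t['price'] + 10:
   channel   rep  price  price_plus_10
0   retail  Nora    111            121
8   retail   Gus    117            127
10  retail   Gus     59             69
11  retail   Gus     99            109
group by rep, sum of price_plus_10:
rep
Gus     305
Nora    121
Name: price_plus_10, dtype: int64
sum of the resulting series → 426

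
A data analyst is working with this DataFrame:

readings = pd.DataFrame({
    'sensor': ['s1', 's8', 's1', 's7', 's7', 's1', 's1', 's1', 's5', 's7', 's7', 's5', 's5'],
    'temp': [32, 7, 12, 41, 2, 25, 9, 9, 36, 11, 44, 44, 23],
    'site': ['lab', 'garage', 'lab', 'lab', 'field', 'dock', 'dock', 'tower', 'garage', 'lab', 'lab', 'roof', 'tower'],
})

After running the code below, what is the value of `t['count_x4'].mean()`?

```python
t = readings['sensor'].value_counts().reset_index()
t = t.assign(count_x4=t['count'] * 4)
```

value_counts of sensor:
sensor
s1    5
s7    4
s5    3
s8    1
Name: count, dtype: int64
reset_index():
  sensor  count
0     s1      5
1     s7      4
2     s5      3
3     s8      1
add column count_x4 = t['count'] * 4:
  sensor  count  count_x4
0     s1      5        20
1     s7      4        16
2     s5      3        12
3     s8      1         4

13.0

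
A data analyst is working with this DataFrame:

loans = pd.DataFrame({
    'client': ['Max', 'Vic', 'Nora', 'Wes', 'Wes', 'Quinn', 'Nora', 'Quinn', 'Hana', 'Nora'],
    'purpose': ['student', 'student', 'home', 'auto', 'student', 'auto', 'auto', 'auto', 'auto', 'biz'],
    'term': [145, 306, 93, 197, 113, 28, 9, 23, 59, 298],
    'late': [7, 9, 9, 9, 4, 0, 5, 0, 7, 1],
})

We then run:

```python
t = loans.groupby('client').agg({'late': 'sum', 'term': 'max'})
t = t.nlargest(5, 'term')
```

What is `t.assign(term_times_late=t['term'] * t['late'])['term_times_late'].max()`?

4470

group by client: sum(late), max(term):
        late  term
client            
Hana       7    59
Max        7   145
Nora      15   298
Quinn      0    28
Vic        9   306
Wes       13   197
take 5 rows with largest term:
        late  term
client            
Vic        9   306
Nora      15   298
Wes       13   197
Max        7   145
Hana       7    59
add column term_times_late = t['term'] * t['late']:
        late  term  term_times_late
client                             
Vic        9   306             2754
Nora      15   298             4470
Wes       13   197             2561
Max        7   145             1015
Hana       7    59              413
Taking the max of column 'term_times_late' gives 4470.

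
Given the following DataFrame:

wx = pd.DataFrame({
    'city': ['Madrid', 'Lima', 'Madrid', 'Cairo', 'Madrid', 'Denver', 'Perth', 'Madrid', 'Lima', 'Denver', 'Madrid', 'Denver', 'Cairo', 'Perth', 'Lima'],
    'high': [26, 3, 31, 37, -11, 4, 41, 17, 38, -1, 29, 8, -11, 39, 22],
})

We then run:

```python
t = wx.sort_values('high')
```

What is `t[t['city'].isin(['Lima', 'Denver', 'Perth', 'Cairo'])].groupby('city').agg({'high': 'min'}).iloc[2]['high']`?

3

sort by high:
      city  high
4   Madrid   -11
12   Cairo   -11
9   Denver    -1
1     Lima     3
5   Denver     4
11  Denver     8
7   Madrid    17
14    Lima    22
0   Madrid    26
10  Madrid    29
2   Madrid    31
3    Cairo    37
8     Lima    38
13   Perth    39
6    Perth    41
filter rows where city in ['Lima', 'Denver', 'Perth', 'Cairo']:
      city  high
12   Cairo   -11
9   Denver    -1
1     Lima     3
5   Denver     4
11  Denver     8
14    Lima    22
3    Cairo    37
8     Lima    38
13   Perth    39
6    Perth    41
group by city, min of high:
        high
city        
Cairo    -11
Denver    -1
Lima       3
Perth     39
Then the value at position 2, column 'high': 3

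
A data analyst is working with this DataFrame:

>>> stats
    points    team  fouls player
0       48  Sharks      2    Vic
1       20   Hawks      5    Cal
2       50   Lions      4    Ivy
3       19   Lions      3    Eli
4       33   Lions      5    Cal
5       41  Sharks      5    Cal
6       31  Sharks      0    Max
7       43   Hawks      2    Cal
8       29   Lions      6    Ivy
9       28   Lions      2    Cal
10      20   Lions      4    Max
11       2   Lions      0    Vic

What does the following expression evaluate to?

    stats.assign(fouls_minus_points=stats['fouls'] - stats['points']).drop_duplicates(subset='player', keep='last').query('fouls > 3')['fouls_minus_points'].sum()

-39

add column fouls_minus_points = stats['fouls'] - stats['points']:
    points    team  fouls player  fouls_minus_points
0       48  Sharks      2    Vic                 -46
1       20   Hawks      5    Cal                 -15
2       50   Lions      4    Ivy                 -46
3       19   Lions      3    Eli                 -16
4       33   Lions      5    Cal                 -28
5       41  Sharks      5    Cal                 -36
6       31  Sharks      0    Max                 -31
7       43   Hawks      2    Cal                 -41
8       29   Lions      6    Ivy                 -23
9       28   Lions      2    Cal                 -26
10      20   Lions      4    Max                 -16
11       2   Lions      0    Vic                  -2
drop duplicate player (keep=last):
    points   team  fouls player  fouls_minus_points
3       19  Lions      3    Eli                 -16
8       29  Lions      6    Ivy                 -23
9       28  Lions      2    Cal                 -26
10      20  Lions      4    Max                 -16
11       2  Lions      0    Vic                  -2
filter rows where fouls > 3:
    points   team  fouls player  fouls_minus_points
8       29  Lions      6    Ivy                 -23
10      20  Lions      4    Max                 -16
sum of column 'fouls_minus_points' → -39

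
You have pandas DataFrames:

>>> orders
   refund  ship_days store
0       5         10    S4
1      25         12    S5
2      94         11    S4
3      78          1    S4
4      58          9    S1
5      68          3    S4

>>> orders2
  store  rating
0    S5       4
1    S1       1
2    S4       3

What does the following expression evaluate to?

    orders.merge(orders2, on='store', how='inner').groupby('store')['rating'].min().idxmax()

S5

merge on 'store' (how='inner') → 6 rows:
   refund  ship_days store  rating
0       5         10    S4       3
1      25         12    S5       4
2      94         11    S4       3
3      78          1    S4       3
4      58          9    S1       1
5      68          3    S4       3
group by store, min of rating:
store
S1    1
S4    3
S5    4
Name: rating, dtype: int64
Finally, label with the largest value = S5.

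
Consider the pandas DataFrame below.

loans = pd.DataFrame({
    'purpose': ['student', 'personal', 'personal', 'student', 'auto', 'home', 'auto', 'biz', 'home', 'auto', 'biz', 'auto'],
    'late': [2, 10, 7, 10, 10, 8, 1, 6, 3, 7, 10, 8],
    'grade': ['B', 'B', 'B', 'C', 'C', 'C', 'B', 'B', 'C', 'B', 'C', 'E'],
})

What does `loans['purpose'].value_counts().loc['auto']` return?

value_counts of purpose:
purpose
auto        4
student     2
personal    2
home        2
biz         2
Name: count, dtype: int64
The value at index 'auto' is 4.

4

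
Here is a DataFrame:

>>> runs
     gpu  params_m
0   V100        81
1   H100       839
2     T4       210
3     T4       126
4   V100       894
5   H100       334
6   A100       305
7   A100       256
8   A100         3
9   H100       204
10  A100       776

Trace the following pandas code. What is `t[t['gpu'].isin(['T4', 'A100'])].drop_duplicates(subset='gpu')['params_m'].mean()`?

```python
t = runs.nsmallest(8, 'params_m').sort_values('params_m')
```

64.5

take 8 rows with smallest params_m:
    gpu  params_m
8  A100         3
0  V100        81
3    T4       126
9  H100       204
2    T4       210
7  A100       256
6  A100       305
5  H100       334
sort by params_m:
    gpu  params_m
8  A100         3
0  V100        81
3    T4       126
9  H100       204
2    T4       210
7  A100       256
6  A100       305
5  H100       334
filter rows where gpu in ['T4', 'A100']:
    gpu  params_m
8  A100         3
3    T4       126
2    T4       210
7  A100       256
6  A100       305
drop duplicate gpu (keep=first):
    gpu  params_m
8  A100         3
3    T4       126
The mean of column 'params_m' is 64.5.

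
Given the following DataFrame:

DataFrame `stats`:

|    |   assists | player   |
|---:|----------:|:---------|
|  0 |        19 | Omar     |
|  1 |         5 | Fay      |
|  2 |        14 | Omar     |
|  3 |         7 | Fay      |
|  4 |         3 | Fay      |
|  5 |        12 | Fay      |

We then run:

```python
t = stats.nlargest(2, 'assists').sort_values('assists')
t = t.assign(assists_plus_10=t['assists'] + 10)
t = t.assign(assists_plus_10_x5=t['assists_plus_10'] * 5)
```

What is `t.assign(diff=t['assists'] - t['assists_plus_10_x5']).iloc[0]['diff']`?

-106

take 2 rows with largest assists:
   assists player
0       19   Omar
2       14   Omar
sort by assists:
   assists player
2       14   Omar
0       19   Omar
add column assists_plus_10 = t['assists'] + 10:
   assists player  assists_plus_10
2       14   Omar               24
0       19   Omar               29
add column assists_plus_10_x5 = t['assists_plus_10'] * 5:
   assists player  assists_plus_10  assists_plus_10_x5
2       14   Omar               24                 120
0       19   Omar               29                 145
add column diff = t['assists'] - t['assists_plus_10_x5']:
   assists player  assists_plus_10  assists_plus_10_x5  diff
2       14   Omar               24                 120  -106
0       19   Omar               29                 145  -126
value at position 0, column 'diff' → -106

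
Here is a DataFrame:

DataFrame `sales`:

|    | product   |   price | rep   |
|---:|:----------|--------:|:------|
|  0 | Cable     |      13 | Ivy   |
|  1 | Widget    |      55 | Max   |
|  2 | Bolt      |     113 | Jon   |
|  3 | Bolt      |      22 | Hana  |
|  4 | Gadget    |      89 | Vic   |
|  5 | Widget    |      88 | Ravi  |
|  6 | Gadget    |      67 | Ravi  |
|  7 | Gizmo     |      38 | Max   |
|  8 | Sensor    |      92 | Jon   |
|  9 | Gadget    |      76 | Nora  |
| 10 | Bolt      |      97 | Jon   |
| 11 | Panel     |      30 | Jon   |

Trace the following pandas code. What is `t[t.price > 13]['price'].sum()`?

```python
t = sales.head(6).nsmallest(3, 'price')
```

77

take first 6 rows:
  product  price   rep
0   Cable     13   Ivy
1  Widget     55   Max
2    Bolt    113   Jon
3    Bolt     22  Hana
4  Gadget     89   Vic
5  Widget     88  Ravi
take 3 rows with smallest price:
  product  price   rep
0   Cable     13   Ivy
3    Bolt     22  Hana
1  Widget     55   Max
filter rows where price > 13:
  product  price   rep
3    Bolt     22  Hana
1  Widget     55   Max
Taking the sum of column 'price' gives 77.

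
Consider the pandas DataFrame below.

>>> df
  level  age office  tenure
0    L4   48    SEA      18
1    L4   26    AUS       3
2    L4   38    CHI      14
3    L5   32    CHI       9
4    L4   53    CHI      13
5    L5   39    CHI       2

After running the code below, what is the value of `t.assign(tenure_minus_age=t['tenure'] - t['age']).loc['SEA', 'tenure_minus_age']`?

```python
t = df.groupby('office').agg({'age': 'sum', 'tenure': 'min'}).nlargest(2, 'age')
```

-30

group by office: sum(age), min(tenure):
        age  tenure
office             
AUS      26       3
CHI     162       2
SEA      48      18
take 2 rows with largest age:
        age  tenure
office             
CHI     162       2
SEA      48      18
add column tenure_minus_age = t['tenure'] - t['age']:
        age  tenure  tenure_minus_age
office                               
CHI     162       2              -160
SEA      48      18               -30
value at row 'SEA', column 'tenure_minus_age' → -30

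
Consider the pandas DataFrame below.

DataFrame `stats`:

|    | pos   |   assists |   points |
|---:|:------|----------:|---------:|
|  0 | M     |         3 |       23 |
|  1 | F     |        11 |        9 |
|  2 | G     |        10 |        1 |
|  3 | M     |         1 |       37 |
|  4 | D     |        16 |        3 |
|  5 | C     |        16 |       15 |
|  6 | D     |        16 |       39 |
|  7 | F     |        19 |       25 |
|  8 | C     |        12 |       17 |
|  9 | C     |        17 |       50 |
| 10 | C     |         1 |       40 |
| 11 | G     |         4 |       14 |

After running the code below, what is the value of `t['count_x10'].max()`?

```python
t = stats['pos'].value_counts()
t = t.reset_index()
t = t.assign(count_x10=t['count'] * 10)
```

value_counts of pos:
pos
C    4
M    2
F    2
G    2
D    2
Name: count, dtype: int64
reset_index():
  pos  count
0   C      4
1   M      2
2   F      2
3   G      2
4   D      2
add column count_x10 = t['count'] * 10:
  pos  count  count_x10
0   C      4         40
1   M      2         20
2   F      2         20
3   G      2         20
4   D      2         20
The max of column 'count_x10' is 40.

40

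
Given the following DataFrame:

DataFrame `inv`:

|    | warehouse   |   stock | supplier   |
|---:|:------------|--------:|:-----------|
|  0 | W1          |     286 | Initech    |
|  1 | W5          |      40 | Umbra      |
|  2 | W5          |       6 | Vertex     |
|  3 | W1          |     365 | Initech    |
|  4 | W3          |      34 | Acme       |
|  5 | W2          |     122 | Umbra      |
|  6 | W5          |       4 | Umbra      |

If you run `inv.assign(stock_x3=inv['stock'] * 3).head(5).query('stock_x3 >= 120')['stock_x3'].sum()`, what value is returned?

add column stock_x3 = inv['stock'] * 3:
  warehouse  stock supplier  stock_x3
0        W1    286  Initech       858
1        W5     40    Umbra       120
2        W5      6   Vertex        18
3        W1    365  Initech      1095
4        W3     34     Acme       102
5        W2    122    Umbra       366
6        W5      4    Umbra        12
take first 5 rows:
  warehouse  stock supplier  stock_x3
0        W1    286  Initech       858
1        W5     40    Umbra       120
2        W5      6   Vertex        18
3        W1    365  Initech      1095
4        W3     34     Acme       102
filter rows where stock_x3 >= 120:
  warehouse  stock supplier  stock_x3
0        W1    286  Initech       858
1        W5     40    Umbra       120
3        W1    365  Initech      1095
Finally, sum of column 'stock_x3' = 2073.

2073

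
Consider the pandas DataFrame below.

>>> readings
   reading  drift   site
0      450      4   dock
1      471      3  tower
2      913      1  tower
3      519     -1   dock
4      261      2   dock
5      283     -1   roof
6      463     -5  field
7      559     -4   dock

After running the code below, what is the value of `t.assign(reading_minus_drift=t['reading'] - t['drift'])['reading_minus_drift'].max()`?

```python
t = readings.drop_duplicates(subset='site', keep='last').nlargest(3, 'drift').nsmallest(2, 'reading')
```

drop duplicate site (keep=last):
   reading  drift   site
2      913      1  tower
5      283     -1   roof
6      463     -5  field
7      559     -4   dock
take 3 rows with largest drift:
   reading  drift   site
2      913      1  tower
5      283     -1   roof
7      559     -4   dock
take 2 rows with smallest reading:
   reading  drift  site
5      283     -1  roof
7      559     -4  dock
add column reading_minus_drift = t['reading'] - t['drift']:
   reading  drift  site  reading_minus_drift
5      283     -1  roof                  284
7      559     -4  dock                  563
Taking the max of column 'reading_minus_drift' gives 563.

563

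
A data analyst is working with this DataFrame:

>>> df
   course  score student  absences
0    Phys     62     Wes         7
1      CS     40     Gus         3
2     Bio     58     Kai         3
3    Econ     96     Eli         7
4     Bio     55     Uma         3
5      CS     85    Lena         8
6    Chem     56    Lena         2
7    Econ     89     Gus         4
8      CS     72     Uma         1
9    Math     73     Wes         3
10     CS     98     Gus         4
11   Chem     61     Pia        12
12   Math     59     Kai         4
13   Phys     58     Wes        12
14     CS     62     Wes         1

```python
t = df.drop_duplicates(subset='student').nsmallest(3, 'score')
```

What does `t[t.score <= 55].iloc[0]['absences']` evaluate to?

drop duplicate student (keep=first):
   course  score student  absences
0    Phys     62     Wes         7
1      CS     40     Gus         3
2     Bio     58     Kai         3
3    Econ     96     Eli         7
4     Bio     55     Uma         3
5      CS     85    Lena         8
11   Chem     61     Pia        12
take 3 rows with smallest score:
  course  score student  absences
1     CS     40     Gus         3
4    Bio     55     Uma         3
2    Bio     58     Kai         3
filter rows where score <= 55:
  course  score student  absences
1     CS     40     Gus         3
4    Bio     55     Uma         3
Reading off the value at position 0, column 'absences', we get 3.

3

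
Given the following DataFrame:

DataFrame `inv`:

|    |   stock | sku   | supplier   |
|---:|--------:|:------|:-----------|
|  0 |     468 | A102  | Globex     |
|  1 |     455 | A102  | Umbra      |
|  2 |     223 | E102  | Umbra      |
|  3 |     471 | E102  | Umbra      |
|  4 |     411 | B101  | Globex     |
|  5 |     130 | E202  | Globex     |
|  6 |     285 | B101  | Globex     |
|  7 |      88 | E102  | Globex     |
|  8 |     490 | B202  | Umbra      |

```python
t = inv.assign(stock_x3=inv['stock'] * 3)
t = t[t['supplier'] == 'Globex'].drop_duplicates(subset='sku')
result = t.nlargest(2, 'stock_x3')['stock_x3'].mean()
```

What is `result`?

add column stock_x3 = inv['stock'] * 3:
   stock   sku supplier  stock_x3
0    468  A102   Globex      1404
1    455  A102    Umbra      1365
2    223  E102    Umbra       669
3    471  E102    Umbra      1413
4    411  B101   Globex      1233
5    130  E202   Globex       390
6    285  B101   Globex       855
7     88  E102   Globex       264
8    490  B202    Umbra      1470
filter rows where supplier == 'Globex':
   stock   sku supplier  stock_x3
0    468  A102   Globex      1404
4    411  B101   Globex      1233
5    130  E202   Globex       390
6    285  B101   Globex       855
7     88  E102   Globex       264
drop duplicate sku (keep=first):
   stock   sku supplier  stock_x3
0    468  A102   Globex      1404
4    411  B101   Globex      1233
5    130  E202   Globex       390
7     88  E102   Globex       264
take 2 rows with largest stock_x3:
   stock   sku supplier  stock_x3
0    468  A102   Globex      1404
4    411  B101   Globex      1233
Then the mean of column 'stock_x3': 1318.5

1318.5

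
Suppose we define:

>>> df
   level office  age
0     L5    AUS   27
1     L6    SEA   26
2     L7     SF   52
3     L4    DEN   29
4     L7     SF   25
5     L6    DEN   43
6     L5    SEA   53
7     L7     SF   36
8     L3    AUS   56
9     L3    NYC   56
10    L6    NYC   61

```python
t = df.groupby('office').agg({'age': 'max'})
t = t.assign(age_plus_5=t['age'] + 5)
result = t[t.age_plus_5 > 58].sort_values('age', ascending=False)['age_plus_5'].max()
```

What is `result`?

group by office, max of age:
        age
office     
AUS      56
DEN      43
NYC      61
SEA      53
SF       52
add column age_plus_5 = t['age'] + 5:
        age  age_plus_5
office                 
AUS      56          61
DEN      43          48
NYC      61          66
SEA      53          58
SF       52          57
filter rows where age_plus_5 > 58:
        age  age_plus_5
office                 
AUS      56          61
NYC      61          66
sort by age descending:
        age  age_plus_5
office                 
NYC      61          66
AUS      56          61
Reading off the max of column 'age_plus_5', we get 66.

66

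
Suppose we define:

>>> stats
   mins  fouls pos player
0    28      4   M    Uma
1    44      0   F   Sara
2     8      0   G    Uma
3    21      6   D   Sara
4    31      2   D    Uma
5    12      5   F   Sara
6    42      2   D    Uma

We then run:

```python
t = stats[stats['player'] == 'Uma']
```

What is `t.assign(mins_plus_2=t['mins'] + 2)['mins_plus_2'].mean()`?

29.25

filter rows where player == 'Uma':
   mins  fouls pos player
0    28      4   M    Uma
2     8      0   G    Uma
4    31      2   D    Uma
6    42      2   D    Uma
add column mins_plus_2 = t['mins'] + 2:
   mins  fouls pos player  mins_plus_2
0    28      4   M    Uma           30
2     8      0   G    Uma           10
4    31      2   D    Uma           33
6    42      2   D    Uma           44
Then the mean of column 'mins_plus_2': 29.25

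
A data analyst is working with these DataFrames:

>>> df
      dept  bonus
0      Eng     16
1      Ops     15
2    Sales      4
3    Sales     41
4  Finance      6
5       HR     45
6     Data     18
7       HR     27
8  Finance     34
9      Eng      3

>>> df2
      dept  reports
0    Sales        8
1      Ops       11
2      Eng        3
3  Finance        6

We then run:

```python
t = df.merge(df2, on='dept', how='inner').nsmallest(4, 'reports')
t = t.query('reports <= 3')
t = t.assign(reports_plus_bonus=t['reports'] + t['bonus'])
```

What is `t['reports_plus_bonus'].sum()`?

merge on 'dept' (how='inner') → 7 rows:
      dept  bonus  reports
0      Eng     16        3
1      Ops     15       11
2    Sales      4        8
3    Sales     41        8
4  Finance      6        6
5  Finance     34        6
6      Eng      3        3
take 4 rows with smallest reports:
      dept  bonus  reports
0      Eng     16        3
6      Eng      3        3
4  Finance      6        6
5  Finance     34        6
filter rows where reports <= 3:
  dept  bonus  reports
0  Eng     16        3
6  Eng      3        3
add column reports_plus_bonus = t['reports'] + t['bonus']:
  dept  bonus  reports  reports_plus_bonus
0  Eng     16        3                  19
6  Eng      3        3                   6
sum of column 'reports_plus_bonus' → 25

25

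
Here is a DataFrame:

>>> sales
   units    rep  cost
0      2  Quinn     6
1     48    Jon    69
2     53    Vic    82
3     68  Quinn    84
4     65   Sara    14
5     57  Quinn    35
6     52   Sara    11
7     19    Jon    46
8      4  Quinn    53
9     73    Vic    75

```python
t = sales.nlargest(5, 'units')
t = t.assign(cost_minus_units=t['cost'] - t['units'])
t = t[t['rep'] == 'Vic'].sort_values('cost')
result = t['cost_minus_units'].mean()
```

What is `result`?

15.5

take 5 rows with largest units:
   units    rep  cost
9     73    Vic    75
3     68  Quinn    84
4     65   Sara    14
5     57  Quinn    35
2     53    Vic    82
add column cost_minus_units = t['cost'] - t['units']:
   units    rep  cost  cost_minus_units
9     73    Vic    75                 2
3     68  Quinn    84                16
4     65   Sara    14               -51
5     57  Quinn    35               -22
2     53    Vic    82                29
filter rows where rep == 'Vic':
   units  rep  cost  cost_minus_units
9     73  Vic    75                 2
2     53  Vic    82                29
sort by cost:
   units  rep  cost  cost_minus_units
9     73  Vic    75                 2
2     53  Vic    82                29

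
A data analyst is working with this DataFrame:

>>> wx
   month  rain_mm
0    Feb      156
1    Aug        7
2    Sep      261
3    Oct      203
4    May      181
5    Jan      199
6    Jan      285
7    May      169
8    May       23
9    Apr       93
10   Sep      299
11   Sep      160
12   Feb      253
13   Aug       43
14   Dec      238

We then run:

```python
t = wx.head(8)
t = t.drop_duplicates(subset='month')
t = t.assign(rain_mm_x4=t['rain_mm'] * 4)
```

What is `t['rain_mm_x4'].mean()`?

take first 8 rows:
  month  rain_mm
0   Feb      156
1   Aug        7
2   Sep      261
3   Oct      203
4   May      181
5   Jan      199
6   Jan      285
7   May      169
drop duplicate month (keep=first):
  month  rain_mm
0   Feb      156
1   Aug        7
2   Sep      261
3   Oct      203
4   May      181
5   Jan      199
add column rain_mm_x4 = t['rain_mm'] * 4:
  month  rain_mm  rain_mm_x4
0   Feb      156         624
1   Aug        7          28
2   Sep      261        1044
3   Oct      203         812
4   May      181         724
5   Jan      199         796
mean of column 'rain_mm_x4' → 671.333333333

671.333333333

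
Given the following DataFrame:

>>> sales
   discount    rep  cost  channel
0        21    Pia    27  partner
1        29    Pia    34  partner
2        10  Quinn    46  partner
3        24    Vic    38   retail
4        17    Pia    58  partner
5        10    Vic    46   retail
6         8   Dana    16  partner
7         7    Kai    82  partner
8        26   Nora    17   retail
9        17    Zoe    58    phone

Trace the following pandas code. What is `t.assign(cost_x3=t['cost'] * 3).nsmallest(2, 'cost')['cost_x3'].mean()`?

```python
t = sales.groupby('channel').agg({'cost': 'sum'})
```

238.5

group by channel, sum of cost:
         cost
channel      
partner   263
phone      58
retail    101
add column cost_x3 = t['cost'] * 3:
         cost  cost_x3
channel               
partner   263      789
phone      58      174
retail    101      303
take 2 rows with smallest cost:
         cost  cost_x3
channel               
phone      58      174
retail    101      303
Then the mean of column 'cost_x3': 238.5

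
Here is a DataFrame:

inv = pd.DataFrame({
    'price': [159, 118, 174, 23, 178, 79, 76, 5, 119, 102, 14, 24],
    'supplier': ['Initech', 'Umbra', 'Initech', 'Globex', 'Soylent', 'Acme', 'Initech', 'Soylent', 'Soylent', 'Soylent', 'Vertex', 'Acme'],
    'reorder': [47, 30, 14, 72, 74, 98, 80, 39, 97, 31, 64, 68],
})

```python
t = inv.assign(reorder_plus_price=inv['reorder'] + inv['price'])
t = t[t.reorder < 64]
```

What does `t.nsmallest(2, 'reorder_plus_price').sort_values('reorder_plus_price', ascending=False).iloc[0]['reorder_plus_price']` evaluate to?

add column reorder_plus_price = inv['reorder'] + inv['price']:
    price supplier  reorder  reorder_plus_price
0     159  Initech       47                 206
1     118    Umbra       30                 148
2     174  Initech       14                 188
3      23   Globex       72                  95
4     178  Soylent       74                 252
5      79     Acme       98                 177
6      76  Initech       80                 156
7       5  Soylent       39                  44
8     119  Soylent       97                 216
9     102  Soylent       31                 133
10     14   Vertex       64                  78
11     24     Acme       68                  92
filter rows where reorder < 64:
   price supplier  reorder  reorder_plus_price
0    159  Initech       47                 206
1    118    Umbra       30                 148
2    174  Initech       14                 188
7      5  Soylent       39                  44
9    102  Soylent       31                 133
take 2 rows with smallest reorder_plus_price:
   price supplier  reorder  reorder_plus_price
7      5  Soylent       39                  44
9    102  Soylent       31                 133
sort by reorder_plus_price descending:
   price supplier  reorder  reorder_plus_price
9    102  Soylent       31                 133
7      5  Soylent       39                  44
Taking the value at position 0, column 'reorder_plus_price' gives 133.

133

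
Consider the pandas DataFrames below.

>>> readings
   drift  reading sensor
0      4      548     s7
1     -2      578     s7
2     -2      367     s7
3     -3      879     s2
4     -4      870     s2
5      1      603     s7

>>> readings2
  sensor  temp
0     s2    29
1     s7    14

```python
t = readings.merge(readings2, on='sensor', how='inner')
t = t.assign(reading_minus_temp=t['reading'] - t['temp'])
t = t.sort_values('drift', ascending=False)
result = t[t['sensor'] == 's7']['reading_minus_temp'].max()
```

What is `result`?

merge on 'sensor' (how='inner') → 6 rows:
   drift  reading sensor  temp
0      4      548     s7    14
1     -2      578     s7    14
2     -2      367     s7    14
3     -3      879     s2    29
4     -4      870     s2    29
5      1      603     s7    14
add column reading_minus_temp = t['reading'] - t['temp']:
   drift  reading sensor  temp  reading_minus_temp
0      4      548     s7    14                 534
1     -2      578     s7    14                 564
2     -2      367     s7    14                 353
3     -3      879     s2    29                 850
4     -4      870     s2    29                 841
5      1      603     s7    14                 589
sort by drift descending:
   drift  reading sensor  temp  reading_minus_temp
0      4      548     s7    14                 534
5      1      603     s7    14                 589
1     -2      578     s7    14                 564
2     -2      367     s7    14                 353
3     -3      879     s2    29                 850
4     -4      870     s2    29                 841
filter rows where sensor == 's7':
   drift  reading sensor  temp  reading_minus_temp
0      4      548     s7    14                 534
5      1      603     s7    14                 589
1     -2      578     s7    14                 564
2     -2      367     s7    14                 353

589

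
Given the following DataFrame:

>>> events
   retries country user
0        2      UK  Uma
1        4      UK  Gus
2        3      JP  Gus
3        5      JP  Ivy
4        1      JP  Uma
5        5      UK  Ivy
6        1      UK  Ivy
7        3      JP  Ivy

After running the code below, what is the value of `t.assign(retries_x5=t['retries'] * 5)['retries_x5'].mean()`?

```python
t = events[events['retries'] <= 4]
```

filter rows where retries <= 4:
   retries country user
0        2      UK  Uma
1        4      UK  Gus
2        3      JP  Gus
4        1      JP  Uma
6        1      UK  Ivy
7        3      JP  Ivy
add column retries_x5 = t['retries'] * 5:
   retries country user  retries_x5
0        2      UK  Uma          10
1        4      UK  Gus          20
2        3      JP  Gus          15
4        1      JP  Uma           5
6        1      UK  Ivy           5
7        3      JP  Ivy          15

11.6666666667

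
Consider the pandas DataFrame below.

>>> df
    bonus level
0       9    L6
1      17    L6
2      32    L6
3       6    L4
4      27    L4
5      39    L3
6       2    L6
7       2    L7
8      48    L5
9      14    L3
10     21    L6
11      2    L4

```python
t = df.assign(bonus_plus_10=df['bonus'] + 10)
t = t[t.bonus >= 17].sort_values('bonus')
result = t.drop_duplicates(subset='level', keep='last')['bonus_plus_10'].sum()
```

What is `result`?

add column bonus_plus_10 = df['bonus'] + 10:
    bonus level  bonus_plus_10
0       9    L6             19
1      17    L6             27
2      32    L6             42
3       6    L4             16
4      27    L4             37
5      39    L3             49
6       2    L6             12
7       2    L7             12
8      48    L5             58
9      14    L3             24
10     21    L6             31
11      2    L4             12
filter rows where bonus >= 17:
    bonus level  bonus_plus_10
1      17    L6             27
2      32    L6             42
4      27    L4             37
5      39    L3             49
8      48    L5             58
10     21    L6             31
sort by bonus:
    bonus level  bonus_plus_10
1      17    L6             27
10     21    L6             31
4      27    L4             37
2      32    L6             42
5      39    L3             49
8      48    L5             58
drop duplicate level (keep=last):
   bonus level  bonus_plus_10
4     27    L4             37
2     32    L6             42
5     39    L3             49
8     48    L5             58

186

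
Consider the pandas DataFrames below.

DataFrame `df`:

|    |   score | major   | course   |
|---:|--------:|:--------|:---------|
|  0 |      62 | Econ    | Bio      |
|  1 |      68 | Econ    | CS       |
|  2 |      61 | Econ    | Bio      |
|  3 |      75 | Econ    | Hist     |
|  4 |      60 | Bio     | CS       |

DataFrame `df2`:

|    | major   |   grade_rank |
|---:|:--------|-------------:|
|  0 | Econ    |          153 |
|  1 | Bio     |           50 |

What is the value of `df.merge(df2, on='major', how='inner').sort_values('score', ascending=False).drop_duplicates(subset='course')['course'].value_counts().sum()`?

merge on 'major' (how='inner') → 5 rows:
   score major course  grade_rank
0     62  Econ    Bio         153
1     68  Econ     CS         153
2     61  Econ    Bio         153
3     75  Econ   Hist         153
4     60   Bio     CS          50
sort by score descending:
   score major course  grade_rank
3     75  Econ   Hist         153
1     68  Econ     CS         153
0     62  Econ    Bio         153
2     61  Econ    Bio         153
4     60   Bio     CS          50
drop duplicate course (keep=first):
   score major course  grade_rank
3     75  Econ   Hist         153
1     68  Econ     CS         153
0     62  Econ    Bio         153
value_counts of course:
course
Hist    1
CS      1
Bio     1
Name: count, dtype: int64

3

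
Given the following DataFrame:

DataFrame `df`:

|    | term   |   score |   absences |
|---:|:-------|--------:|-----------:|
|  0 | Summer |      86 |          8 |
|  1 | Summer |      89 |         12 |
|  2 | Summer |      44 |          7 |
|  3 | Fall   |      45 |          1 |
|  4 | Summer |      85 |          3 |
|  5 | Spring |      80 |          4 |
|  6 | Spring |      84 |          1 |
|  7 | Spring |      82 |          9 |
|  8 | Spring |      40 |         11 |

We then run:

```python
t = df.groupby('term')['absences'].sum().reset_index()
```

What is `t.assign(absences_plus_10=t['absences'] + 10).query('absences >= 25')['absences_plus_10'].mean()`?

37.5

group by term, sum of absences:
term
Fall       1
Spring    25
Summer    30
Name: absences, dtype: int64
reset_index():
     term  absences
0    Fall         1
1  Spring        25
2  Summer        30
add column absences_plus_10 = t['absences'] + 10:
     term  absences  absences_plus_10
0    Fall         1                11
1  Spring        25                35
2  Summer        30                40
filter rows where absences >= 25:
     term  absences  absences_plus_10
1  Spring        25                35
2  Summer        30                40
Then the mean of column 'absences_plus_10': 37.5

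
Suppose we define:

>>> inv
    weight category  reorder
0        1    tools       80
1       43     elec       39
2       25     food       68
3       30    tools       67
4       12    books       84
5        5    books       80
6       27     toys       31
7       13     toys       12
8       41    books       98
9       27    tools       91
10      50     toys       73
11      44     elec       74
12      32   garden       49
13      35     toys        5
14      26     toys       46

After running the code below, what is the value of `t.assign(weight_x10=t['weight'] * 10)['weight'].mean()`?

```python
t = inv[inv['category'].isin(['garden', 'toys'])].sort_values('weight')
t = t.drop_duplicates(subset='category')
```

filter rows where category in ['garden', 'toys']:
    weight category  reorder
6       27     toys       31
7       13     toys       12
10      50     toys       73
12      32   garden       49
13      35     toys        5
14      26     toys       46
sort by weight:
    weight category  reorder
7       13     toys       12
14      26     toys       46
6       27     toys       31
12      32   garden       49
13      35     toys        5
10      50     toys       73
drop duplicate category (keep=first):
    weight category  reorder
7       13     toys       12
12      32   garden       49
add column weight_x10 = t['weight'] * 10:
    weight category  reorder  weight_x10
7       13     toys       12         130
12      32   garden       49         320
Hence 22.5.

22.5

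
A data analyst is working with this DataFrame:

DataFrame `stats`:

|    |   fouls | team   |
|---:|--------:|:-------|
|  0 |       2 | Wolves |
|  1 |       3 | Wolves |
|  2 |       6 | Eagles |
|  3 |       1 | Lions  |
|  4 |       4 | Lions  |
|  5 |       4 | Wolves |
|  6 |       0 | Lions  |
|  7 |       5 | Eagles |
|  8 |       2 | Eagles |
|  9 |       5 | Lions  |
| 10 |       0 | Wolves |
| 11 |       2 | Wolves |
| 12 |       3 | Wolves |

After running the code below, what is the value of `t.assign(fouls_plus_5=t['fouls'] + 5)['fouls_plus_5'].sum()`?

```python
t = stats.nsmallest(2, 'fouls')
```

take 2 rows with smallest fouls:
    fouls    team
6       0   Lions
10      0  Wolves
add column fouls_plus_5 = t['fouls'] + 5:
    fouls    team  fouls_plus_5
6       0   Lions             5
10      0  Wolves             5
Hence 10.

10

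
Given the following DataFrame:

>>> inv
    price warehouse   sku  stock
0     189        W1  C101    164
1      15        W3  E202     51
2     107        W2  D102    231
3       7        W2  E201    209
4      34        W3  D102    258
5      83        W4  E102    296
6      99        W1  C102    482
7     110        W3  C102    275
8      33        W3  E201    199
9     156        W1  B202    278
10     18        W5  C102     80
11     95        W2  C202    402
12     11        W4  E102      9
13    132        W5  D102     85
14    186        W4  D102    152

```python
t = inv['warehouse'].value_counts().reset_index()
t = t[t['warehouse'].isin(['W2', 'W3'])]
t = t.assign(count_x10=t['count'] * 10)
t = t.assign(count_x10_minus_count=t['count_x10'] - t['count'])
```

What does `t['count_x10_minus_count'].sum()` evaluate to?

63

value_counts of warehouse:
warehouse
W3    4
W1    3
W2    3
W4    3
W5    2
Name: count, dtype: int64
reset_index():
  warehouse  count
0        W3      4
1        W1      3
2        W2      3
3        W4      3
4        W5      2
filter rows where warehouse in ['W2', 'W3']:
  warehouse  count
0        W3      4
2        W2      3
add column count_x10 = t['count'] * 10:
  warehouse  count  count_x10
0        W3      4         40
2        W2      3         30
add column count_x10_minus_count = t['count_x10'] - t['count']:
  warehouse  count  count_x10  count_x10_minus_count
0        W3      4         40                     36
2        W2      3         30                     27
The sum of column 'count_x10_minus_count' is 63.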